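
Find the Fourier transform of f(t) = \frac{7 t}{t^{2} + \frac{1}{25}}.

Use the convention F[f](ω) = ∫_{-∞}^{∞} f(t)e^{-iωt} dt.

F(ω) = - 7 i \pi e^{- \frac{\left|{\omega}\right|}{5}} \operatorname{sign}{\left(\omega \right)}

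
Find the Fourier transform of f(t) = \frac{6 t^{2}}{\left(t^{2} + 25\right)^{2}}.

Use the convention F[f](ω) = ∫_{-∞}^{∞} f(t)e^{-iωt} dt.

F(ω) = \frac{3 \pi \left(1 - 5 \left|{\omega}\right|\right) e^{- 5 \left|{\omega}\right|}}{5}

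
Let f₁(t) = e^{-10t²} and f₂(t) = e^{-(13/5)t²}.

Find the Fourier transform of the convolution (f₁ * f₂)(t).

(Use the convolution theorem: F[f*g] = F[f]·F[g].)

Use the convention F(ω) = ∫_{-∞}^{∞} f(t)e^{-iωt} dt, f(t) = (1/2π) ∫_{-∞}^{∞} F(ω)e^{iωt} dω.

F[f₁*f₂](ω) = \frac{\sqrt{26} \pi e^{- \frac{63 \omega^{2}}{520}}}{26}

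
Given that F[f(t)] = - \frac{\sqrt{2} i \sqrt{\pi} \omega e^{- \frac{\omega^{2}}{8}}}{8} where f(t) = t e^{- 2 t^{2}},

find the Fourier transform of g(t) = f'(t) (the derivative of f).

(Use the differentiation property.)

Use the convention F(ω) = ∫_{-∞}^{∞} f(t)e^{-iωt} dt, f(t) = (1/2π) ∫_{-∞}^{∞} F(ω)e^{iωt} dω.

F[g](ω) = \frac{\sqrt{2} \sqrt{\pi} \omega^{2} e^{- \frac{\omega^{2}}{8}}}{8}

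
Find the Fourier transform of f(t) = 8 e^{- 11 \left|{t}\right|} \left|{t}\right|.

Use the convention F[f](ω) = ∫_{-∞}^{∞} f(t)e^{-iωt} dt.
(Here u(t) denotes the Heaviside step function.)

F(ω) = \frac{16 \left(121 - \omega^{2}\right)}{\left(\omega^{2} + 121\right)^{2}}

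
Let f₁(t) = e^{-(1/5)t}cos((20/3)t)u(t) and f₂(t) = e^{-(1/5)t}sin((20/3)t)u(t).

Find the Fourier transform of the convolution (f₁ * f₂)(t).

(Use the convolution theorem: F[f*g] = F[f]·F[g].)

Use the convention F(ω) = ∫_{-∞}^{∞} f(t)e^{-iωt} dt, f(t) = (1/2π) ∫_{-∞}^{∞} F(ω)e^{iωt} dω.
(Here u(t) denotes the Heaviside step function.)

F[f₁*f₂](ω) = \frac{67500 \left(5 i \omega + 1\right)}{\left(9 \left(5 i \omega + 1\right)^{2} + 10000\right)^{2}}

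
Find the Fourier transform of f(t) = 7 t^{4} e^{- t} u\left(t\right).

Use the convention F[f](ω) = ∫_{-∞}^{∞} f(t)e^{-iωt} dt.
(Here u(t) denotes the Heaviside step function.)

F(ω) = \frac{168}{\left(i \omega + 1\right)^{5}}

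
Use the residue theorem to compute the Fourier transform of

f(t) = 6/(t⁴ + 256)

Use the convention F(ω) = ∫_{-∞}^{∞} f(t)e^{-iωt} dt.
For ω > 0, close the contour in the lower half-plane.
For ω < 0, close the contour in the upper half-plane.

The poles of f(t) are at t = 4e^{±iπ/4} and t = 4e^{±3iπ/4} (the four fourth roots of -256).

Let g(z) = f(z)e^{-iωz}; for large |z| the factor e^{-iωz} decays in the lower half-plane when ω > 0 and in the upper half-plane when ω < 0.

Case ω > 0 (lower half-plane, clockwise contour ⇒ F(ω) = -2πi·ΣRes):
  Res_{z = - 2 \sqrt{2} - 2 \sqrt{2} i} g(z) = \frac{3 \sqrt{2} i \left(1 - i\right) e^{2 \sqrt{2} \omega \left(-1 + i\right)}}{256}
  Res_{z = 2 \sqrt{2} - 2 \sqrt{2} i} g(z) = \frac{3 \sqrt{2} i \left(1 + i\right) e^{- 2 \sqrt{2} \omega \left(1 + i\right)}}{256}
  F(ω) = -2πi·ΣRes = \frac{3 \sqrt{2} \pi \left(1 - i\right) \left(e^{4 \sqrt{2} i \omega} + i\right) e^{- 2 \sqrt{2} \omega \left(1 + i\right)}}{128} = \frac{3 \pi e^{- 2 \sqrt{2} \omega} \sin{\left(2 \sqrt{2} \omega + \frac{\pi}{4} \right)}}{32}

Case ω < 0 (upper half-plane, counterclockwise contour ⇒ F(ω) = +2πi·ΣRes):
  Res_{z = 2 \sqrt{2} + 2 \sqrt{2} i} g(z) = \frac{3 \sqrt{2} i \left(-1 + i\right) e^{2 \sqrt{2} \omega \left(1 - i\right)}}{256}
  Res_{z = - 2 \sqrt{2} + 2 \sqrt{2} i} g(z) = \frac{3 \sqrt{2} \left(1 - i\right) e^{2 \sqrt{2} \omega \left(1 + i\right)}}{256}
  F(ω) = 2πi·ΣRes = - \frac{3 \sqrt{2} i \pi \left(i \left(1 - i\right) e^{2 \sqrt{2} \omega \left(1 - i\right)} - \left(1 - i\right) e^{2 \sqrt{2} \omega \left(1 + i\right)}\right)}{128} = \frac{3 \pi e^{2 \sqrt{2} \omega} \cos{\left(2 \sqrt{2} \omega + \frac{\pi}{4} \right)}}{32}

Both cases combine into a single formula in |ω|:

F(ω) = \frac{3 \pi e^{- 2 \sqrt{2} \left|{\omega}\right|} \sin{\left(2 \sqrt{2} \left|{\omega}\right| + \frac{\pi}{4} \right)}}{32}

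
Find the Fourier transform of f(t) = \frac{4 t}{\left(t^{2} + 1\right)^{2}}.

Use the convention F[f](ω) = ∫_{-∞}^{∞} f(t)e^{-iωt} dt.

F(ω) = - 2 i \pi \omega e^{- \left|{\omega}\right|}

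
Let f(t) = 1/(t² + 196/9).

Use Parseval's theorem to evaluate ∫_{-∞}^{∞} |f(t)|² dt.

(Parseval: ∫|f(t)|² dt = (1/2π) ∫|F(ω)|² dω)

∫|f(t)|² dt = \frac{27 \pi}{5488}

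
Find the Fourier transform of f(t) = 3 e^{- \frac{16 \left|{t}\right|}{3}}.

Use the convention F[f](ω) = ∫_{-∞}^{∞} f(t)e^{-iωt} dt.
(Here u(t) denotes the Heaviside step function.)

F(ω) = \frac{288}{9 \omega^{2} + 256}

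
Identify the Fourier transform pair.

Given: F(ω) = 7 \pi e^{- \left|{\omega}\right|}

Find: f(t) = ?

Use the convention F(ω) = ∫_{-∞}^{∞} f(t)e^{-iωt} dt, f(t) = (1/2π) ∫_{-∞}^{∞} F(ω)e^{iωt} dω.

f(t) = \frac{7}{t^{2} + 1}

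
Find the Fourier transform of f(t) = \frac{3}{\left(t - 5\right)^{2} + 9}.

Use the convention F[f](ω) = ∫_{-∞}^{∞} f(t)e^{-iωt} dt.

F(ω) = \pi e^{- 5 i \omega - 3 \left|{\omega}\right|}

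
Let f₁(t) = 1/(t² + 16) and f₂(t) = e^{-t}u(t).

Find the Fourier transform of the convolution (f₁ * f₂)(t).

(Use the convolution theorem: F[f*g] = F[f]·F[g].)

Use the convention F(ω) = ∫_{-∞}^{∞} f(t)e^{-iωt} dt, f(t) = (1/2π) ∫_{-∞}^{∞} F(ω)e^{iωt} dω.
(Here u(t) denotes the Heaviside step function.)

F[f₁*f₂](ω) = \frac{\pi e^{- 4 \left|{\omega}\right|}}{4 \left(i \omega + 1\right)}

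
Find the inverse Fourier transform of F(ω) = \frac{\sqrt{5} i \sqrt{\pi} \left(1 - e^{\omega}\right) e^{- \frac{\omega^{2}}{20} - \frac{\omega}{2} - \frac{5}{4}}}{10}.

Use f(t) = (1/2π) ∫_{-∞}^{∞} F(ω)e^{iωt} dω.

f(t) = e^{- 5 t^{2}} \sin{\left(5 t \right)}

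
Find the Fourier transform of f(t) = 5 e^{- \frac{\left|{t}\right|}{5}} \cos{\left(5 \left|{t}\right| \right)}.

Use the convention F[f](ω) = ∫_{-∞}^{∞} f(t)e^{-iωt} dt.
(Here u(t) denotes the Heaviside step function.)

F(ω) = \frac{50 \left(25 \omega^{2} + 626\right)}{625 \omega^{4} - 31200 \omega^{2} + 391876}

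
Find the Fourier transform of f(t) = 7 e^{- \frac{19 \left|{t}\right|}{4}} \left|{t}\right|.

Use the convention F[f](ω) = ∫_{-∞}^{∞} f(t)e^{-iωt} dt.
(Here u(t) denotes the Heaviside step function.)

F(ω) = \frac{224 \left(361 - 16 \omega^{2}\right)}{\left(16 \omega^{2} + 361\right)^{2}}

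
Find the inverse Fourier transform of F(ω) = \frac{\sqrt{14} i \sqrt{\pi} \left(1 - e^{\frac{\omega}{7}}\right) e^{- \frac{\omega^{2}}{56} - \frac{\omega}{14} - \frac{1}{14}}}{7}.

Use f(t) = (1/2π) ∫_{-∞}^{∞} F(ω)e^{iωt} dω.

f(t) = 4 e^{- 14 t^{2}} \sin{\left(2 t \right)}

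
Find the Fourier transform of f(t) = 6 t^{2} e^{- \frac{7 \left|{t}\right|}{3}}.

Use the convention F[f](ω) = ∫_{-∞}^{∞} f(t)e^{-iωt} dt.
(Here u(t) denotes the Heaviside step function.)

F(ω) = \frac{4536 \left(49 - 27 \omega^{2}\right)}{\left(9 \omega^{2} + 49\right)^{3}}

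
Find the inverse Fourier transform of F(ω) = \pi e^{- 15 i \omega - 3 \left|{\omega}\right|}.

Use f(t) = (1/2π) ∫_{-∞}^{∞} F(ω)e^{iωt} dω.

f(t) = \frac{3}{\left(t - 15\right)^{2} + 9}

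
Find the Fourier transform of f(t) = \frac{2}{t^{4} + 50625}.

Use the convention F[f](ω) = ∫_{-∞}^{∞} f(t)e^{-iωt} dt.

F(ω) = \frac{2 \pi e^{- \frac{15 \sqrt{2} \left|{\omega}\right|}{2}} \sin{\left(\frac{15 \sqrt{2} \left|{\omega}\right|}{2} + \frac{\pi}{4} \right)}}{3375}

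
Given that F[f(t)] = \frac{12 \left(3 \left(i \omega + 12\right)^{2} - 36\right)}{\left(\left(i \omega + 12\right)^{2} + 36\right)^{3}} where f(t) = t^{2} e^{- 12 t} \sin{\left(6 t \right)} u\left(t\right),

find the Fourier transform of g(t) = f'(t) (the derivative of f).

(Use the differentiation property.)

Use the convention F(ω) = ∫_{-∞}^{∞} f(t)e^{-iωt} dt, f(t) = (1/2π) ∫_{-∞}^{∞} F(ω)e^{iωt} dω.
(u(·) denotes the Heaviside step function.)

F[g](ω) = \frac{36 i \omega \left(\left(i \omega + 12\right)^{2} - 12\right)}{\left(\left(i \omega + 12\right)^{2} + 36\right)^{3}}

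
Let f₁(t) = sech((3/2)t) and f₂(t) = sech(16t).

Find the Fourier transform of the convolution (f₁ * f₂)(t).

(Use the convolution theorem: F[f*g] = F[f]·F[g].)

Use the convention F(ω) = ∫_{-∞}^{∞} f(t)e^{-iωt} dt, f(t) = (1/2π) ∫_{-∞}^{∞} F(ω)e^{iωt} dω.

F[f₁*f₂](ω) = \frac{\pi^{2}}{24 \cosh{\left(\frac{\pi \omega}{32} \right)} \cosh{\left(\frac{\pi \omega}{3} \right)}}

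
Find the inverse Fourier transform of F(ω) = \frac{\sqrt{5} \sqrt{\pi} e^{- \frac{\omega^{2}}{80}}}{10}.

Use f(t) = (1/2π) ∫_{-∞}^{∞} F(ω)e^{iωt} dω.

f(t) = e^{- 20 t^{2}}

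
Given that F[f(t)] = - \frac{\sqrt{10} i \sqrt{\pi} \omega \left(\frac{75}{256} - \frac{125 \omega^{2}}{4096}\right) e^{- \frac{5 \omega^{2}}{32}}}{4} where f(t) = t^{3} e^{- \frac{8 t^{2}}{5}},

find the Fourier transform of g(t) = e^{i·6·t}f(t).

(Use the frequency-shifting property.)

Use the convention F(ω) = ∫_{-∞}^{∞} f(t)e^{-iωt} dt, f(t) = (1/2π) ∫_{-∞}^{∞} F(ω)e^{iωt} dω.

F[g](ω) = \frac{25 \sqrt{10} i \sqrt{\pi} \left(\omega - 6\right) \left(5 \left(\omega - 6\right)^{2} - 48\right) e^{- \frac{5 \left(\omega - 6\right)^{2}}{32}}}{16384}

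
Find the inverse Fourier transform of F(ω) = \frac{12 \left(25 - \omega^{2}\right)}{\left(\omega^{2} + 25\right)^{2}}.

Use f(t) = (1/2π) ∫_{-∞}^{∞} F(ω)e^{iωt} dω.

f(t) = 6 e^{- 5 \left|{t}\right|} \left|{t}\right|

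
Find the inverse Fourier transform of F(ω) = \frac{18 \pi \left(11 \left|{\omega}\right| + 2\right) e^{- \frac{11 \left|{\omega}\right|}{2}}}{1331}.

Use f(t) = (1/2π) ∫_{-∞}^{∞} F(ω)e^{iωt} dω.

f(t) = \frac{9}{\left(t^{2} + \frac{121}{4}\right)^{2}}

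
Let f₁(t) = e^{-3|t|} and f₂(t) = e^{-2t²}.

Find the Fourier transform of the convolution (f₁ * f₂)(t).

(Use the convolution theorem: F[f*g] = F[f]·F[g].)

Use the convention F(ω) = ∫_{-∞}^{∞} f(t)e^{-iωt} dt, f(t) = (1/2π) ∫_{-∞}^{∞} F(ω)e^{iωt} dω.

F[f₁*f₂](ω) = \frac{3 \sqrt{2} \sqrt{\pi} e^{- \frac{\omega^{2}}{8}}}{\omega^{2} + 9}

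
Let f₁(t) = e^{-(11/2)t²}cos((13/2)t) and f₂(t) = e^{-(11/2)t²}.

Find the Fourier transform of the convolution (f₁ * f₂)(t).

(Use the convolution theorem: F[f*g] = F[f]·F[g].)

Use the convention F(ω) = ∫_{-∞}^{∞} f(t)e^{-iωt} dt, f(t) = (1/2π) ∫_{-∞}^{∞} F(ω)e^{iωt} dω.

F[f₁*f₂](ω) = \frac{\pi \left(e^{\frac{13 \omega}{11}} + 1\right) e^{- \frac{\omega^{2}}{11} - \frac{13 \omega}{22} - \frac{169}{88}}}{11}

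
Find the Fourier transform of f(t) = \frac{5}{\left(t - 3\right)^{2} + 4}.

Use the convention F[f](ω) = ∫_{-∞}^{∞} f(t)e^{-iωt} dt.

F(ω) = \frac{5 \pi e^{- 3 i \omega - 2 \left|{\omega}\right|}}{2}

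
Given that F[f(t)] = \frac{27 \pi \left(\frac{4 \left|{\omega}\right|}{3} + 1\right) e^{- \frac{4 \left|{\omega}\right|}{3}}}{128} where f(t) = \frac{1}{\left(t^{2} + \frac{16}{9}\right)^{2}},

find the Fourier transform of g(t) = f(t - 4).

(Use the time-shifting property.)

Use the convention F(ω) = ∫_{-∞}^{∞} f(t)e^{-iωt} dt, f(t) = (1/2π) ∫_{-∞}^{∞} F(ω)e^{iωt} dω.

F[g](ω) = \frac{9 \pi \left(4 \left|{\omega}\right| + 3\right) e^{- 4 i \omega - \frac{4 \left|{\omega}\right|}{3}}}{128}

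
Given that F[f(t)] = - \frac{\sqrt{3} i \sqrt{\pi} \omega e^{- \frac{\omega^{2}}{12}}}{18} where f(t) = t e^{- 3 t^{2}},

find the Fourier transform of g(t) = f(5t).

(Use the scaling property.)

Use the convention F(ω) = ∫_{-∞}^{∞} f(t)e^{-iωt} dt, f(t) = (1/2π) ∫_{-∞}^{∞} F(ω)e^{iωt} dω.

F[g](ω) = - \frac{\sqrt{3} i \sqrt{\pi} \omega e^{- \frac{\omega^{2}}{300}}}{450}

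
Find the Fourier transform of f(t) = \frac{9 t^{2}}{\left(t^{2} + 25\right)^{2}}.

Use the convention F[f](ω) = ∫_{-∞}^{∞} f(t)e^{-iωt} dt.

F(ω) = \frac{9 \pi \left(1 - 5 \left|{\omega}\right|\right) e^{- 5 \left|{\omega}\right|}}{10}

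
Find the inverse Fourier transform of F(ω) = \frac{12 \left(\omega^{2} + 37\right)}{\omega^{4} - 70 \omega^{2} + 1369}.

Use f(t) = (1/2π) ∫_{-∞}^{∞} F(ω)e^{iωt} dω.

f(t) = 6 e^{- \left|{t}\right|} \cos{\left(6 \left|{t}\right| \right)}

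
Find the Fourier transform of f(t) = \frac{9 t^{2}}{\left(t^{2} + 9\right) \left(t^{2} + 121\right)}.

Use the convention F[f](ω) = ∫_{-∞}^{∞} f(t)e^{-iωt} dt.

F(ω) = \frac{9 \pi \left(11 - 3 e^{8 \left|{\omega}\right|}\right) e^{- 11 \left|{\omega}\right|}}{112}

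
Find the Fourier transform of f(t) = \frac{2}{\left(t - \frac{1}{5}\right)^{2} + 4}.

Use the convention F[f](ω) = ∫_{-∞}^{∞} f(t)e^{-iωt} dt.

F(ω) = \pi e^{- \frac{i \omega}{5} - 2 \left|{\omega}\right|}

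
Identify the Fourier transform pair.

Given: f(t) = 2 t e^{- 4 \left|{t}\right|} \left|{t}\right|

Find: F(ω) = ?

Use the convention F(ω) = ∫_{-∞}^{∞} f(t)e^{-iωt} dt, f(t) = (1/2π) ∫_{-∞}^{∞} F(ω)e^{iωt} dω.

F(ω) = \frac{8 i \omega \left(\omega^{2} - 48\right)}{\left(\omega^{2} + 16\right)^{3}}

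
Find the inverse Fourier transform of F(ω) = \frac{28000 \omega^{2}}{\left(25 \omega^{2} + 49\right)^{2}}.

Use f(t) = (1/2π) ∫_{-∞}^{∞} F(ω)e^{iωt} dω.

f(t) = 8 \left(1 - \frac{7 \left|{t}\right|}{5}\right) e^{- \frac{7 \left|{t}\right|}{5}}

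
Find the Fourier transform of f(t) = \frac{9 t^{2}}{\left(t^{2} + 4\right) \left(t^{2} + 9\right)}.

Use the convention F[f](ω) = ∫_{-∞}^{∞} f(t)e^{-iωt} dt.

F(ω) = \frac{9 \pi \left(3 - 2 e^{\left|{\omega}\right|}\right) e^{- 3 \left|{\omega}\right|}}{5}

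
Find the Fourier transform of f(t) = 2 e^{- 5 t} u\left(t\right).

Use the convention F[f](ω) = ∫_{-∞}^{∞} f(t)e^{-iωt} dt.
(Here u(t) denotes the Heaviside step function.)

F(ω) = \frac{2}{i \omega + 5}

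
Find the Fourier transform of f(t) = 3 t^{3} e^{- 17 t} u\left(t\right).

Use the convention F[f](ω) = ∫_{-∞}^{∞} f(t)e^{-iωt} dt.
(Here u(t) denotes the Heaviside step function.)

F(ω) = \frac{18}{\left(i \omega + 17\right)^{4}}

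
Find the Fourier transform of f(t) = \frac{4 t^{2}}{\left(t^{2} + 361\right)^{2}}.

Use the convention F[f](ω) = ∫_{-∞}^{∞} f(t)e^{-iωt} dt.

F(ω) = \frac{2 \pi \left(1 - 19 \left|{\omega}\right|\right) e^{- 19 \left|{\omega}\right|}}{19}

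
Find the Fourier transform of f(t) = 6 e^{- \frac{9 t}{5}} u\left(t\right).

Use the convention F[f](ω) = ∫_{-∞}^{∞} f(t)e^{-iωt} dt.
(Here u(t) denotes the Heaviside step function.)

F(ω) = \frac{30}{5 i \omega + 9}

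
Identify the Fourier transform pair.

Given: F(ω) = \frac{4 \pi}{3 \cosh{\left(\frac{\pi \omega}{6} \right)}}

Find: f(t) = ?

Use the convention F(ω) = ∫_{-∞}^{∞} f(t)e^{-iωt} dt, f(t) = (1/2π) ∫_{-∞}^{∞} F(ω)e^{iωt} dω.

f(t) = \frac{8}{e^{3 t} + e^{- 3 t}}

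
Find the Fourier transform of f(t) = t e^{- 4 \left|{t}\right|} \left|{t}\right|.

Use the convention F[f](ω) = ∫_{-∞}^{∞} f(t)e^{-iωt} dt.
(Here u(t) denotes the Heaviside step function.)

F(ω) = \frac{4 i \omega \left(\omega^{2} - 48\right)}{\left(\omega^{2} + 16\right)^{3}}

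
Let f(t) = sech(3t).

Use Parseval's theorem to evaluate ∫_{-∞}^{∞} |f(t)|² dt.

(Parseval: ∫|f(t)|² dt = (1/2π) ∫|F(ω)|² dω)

∫|f(t)|² dt = \frac{2}{3}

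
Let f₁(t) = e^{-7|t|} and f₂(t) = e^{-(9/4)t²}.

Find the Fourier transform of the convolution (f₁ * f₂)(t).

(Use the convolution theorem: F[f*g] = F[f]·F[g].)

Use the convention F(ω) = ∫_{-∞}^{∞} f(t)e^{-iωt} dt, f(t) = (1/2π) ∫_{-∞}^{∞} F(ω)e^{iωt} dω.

F[f₁*f₂](ω) = \frac{28 \sqrt{\pi} e^{- \frac{\omega^{2}}{9}}}{3 \left(\omega^{2} + 49\right)}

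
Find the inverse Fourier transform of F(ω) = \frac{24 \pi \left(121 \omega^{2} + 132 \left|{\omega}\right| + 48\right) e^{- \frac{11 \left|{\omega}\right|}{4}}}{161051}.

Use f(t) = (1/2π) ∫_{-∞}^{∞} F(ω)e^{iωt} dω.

f(t) = \frac{3}{\left(t^{2} + \frac{121}{16}\right)^{3}}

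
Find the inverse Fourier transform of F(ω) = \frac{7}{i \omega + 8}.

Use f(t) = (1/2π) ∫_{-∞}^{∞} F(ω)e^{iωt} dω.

f(t) = 7 e^{- 8 t} u\left(t\right)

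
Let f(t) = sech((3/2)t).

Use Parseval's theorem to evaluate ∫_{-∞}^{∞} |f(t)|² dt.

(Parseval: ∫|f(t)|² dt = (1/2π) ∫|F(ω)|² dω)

∫|f(t)|² dt = \frac{4}{3}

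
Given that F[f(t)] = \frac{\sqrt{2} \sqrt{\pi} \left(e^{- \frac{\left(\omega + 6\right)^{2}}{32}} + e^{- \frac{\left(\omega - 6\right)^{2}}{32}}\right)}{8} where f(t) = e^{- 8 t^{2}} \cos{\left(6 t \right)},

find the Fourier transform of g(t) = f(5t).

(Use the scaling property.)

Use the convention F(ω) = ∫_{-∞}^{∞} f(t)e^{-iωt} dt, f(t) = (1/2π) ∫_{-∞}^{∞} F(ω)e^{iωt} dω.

F[g](ω) = \frac{\sqrt{2} \sqrt{\pi} \left(e^{\frac{3 \omega}{20}} + 1\right) e^{- \frac{\omega^{2}}{800} - \frac{3 \omega}{40} - \frac{9}{8}}}{40}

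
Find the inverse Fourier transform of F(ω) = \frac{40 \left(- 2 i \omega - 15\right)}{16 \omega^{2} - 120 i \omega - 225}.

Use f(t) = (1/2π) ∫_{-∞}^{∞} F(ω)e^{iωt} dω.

f(t) = 5 \left(\frac{15 t}{4} + 1\right) e^{- \frac{15 t}{4}} u\left(t\right)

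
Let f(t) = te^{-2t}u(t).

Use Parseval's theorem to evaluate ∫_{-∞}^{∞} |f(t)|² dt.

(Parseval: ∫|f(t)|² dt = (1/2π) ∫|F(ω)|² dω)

∫|f(t)|² dt = \frac{1}{32}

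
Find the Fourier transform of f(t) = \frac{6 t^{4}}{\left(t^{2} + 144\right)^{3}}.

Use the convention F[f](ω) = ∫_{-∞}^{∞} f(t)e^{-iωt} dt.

F(ω) = \frac{3 \pi \left(48 \omega^{2} - 20 \left|{\omega}\right| + 1\right) e^{- 12 \left|{\omega}\right|}}{16}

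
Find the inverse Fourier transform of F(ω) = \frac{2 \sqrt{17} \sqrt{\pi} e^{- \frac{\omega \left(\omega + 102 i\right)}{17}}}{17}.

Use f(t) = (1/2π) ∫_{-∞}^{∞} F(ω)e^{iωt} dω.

f(t) = e^{- \frac{17 \left(t - 6\right)^{2}}{4}}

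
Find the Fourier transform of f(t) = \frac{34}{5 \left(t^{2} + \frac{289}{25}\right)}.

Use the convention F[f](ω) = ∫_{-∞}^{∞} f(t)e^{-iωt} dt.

F(ω) = 2 \pi e^{- \frac{17 \left|{\omega}\right|}{5}}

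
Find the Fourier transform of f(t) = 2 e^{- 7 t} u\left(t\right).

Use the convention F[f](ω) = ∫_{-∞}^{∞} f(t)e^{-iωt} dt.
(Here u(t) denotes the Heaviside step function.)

F(ω) = \frac{2}{i \omega + 7}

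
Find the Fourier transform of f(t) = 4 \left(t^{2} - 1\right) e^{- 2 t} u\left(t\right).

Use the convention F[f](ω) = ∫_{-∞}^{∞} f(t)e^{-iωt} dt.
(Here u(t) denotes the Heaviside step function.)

F(ω) = \frac{4 \left(2 i \omega - \left(i \omega + 2\right)^{3} + 4\right)}{\left(i \omega + 2\right)^{4}}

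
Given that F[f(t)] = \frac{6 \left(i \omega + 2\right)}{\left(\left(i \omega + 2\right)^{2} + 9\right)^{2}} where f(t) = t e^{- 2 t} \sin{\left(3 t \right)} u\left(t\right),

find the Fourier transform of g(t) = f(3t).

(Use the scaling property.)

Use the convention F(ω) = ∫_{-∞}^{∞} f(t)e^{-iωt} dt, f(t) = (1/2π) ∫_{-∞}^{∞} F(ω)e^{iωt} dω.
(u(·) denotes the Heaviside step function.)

F[g](ω) = \frac{54 \left(i \omega + 6\right)}{\left(\left(i \omega + 6\right)^{2} + 81\right)^{2}}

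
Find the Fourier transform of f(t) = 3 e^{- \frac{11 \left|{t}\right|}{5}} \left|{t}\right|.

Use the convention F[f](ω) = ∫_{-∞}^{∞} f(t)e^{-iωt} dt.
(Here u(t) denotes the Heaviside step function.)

F(ω) = \frac{150 \left(121 - 25 \omega^{2}\right)}{\left(25 \omega^{2} + 121\right)^{2}}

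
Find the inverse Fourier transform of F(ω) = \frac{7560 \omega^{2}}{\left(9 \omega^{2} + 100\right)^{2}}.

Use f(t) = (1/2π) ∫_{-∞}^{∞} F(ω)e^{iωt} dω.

f(t) = 7 \left(1 - \frac{10 \left|{t}\right|}{3}\right) e^{- \frac{10 \left|{t}\right|}{3}}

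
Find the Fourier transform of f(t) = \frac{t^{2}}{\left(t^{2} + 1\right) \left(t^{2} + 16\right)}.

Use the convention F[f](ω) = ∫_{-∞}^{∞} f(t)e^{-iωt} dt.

F(ω) = \frac{\pi \left(4 - e^{3 \left|{\omega}\right|}\right) e^{- 4 \left|{\omega}\right|}}{15}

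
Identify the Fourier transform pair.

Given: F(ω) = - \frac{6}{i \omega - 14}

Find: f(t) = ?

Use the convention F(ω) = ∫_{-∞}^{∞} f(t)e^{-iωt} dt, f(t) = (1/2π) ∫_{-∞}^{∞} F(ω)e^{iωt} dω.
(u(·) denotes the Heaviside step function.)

f(t) = 6 e^{14 t} u\left(- t\right)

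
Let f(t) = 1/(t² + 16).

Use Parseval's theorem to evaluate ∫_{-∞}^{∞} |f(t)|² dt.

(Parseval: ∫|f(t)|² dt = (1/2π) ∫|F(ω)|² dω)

∫|f(t)|² dt = \frac{\pi}{128}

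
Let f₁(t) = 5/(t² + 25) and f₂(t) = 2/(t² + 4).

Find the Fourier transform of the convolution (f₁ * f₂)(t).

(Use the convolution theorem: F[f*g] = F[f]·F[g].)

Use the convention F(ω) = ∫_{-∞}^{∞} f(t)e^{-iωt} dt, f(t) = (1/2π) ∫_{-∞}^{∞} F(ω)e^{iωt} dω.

F[f₁*f₂](ω) = \pi^{2} e^{- 7 \left|{\omega}\right|}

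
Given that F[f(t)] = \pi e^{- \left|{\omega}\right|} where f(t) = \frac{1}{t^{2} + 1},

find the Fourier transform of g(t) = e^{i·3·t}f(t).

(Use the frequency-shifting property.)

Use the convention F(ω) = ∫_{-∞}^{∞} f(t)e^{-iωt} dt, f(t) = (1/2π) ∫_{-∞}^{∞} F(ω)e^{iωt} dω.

F[g](ω) = \pi e^{- \left|{\omega - 3}\right|}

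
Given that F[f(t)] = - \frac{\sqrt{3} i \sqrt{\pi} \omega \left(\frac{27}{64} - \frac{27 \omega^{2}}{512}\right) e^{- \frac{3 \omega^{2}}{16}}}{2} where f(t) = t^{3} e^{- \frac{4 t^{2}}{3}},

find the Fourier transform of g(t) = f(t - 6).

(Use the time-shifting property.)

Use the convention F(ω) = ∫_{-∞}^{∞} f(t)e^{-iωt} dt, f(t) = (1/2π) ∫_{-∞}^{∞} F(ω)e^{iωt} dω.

F[g](ω) = \frac{27 \sqrt{3} i \sqrt{\pi} \omega \left(\omega^{2} - 8\right) e^{- \frac{3 \omega \left(\omega + 32 i\right)}{16}}}{1024}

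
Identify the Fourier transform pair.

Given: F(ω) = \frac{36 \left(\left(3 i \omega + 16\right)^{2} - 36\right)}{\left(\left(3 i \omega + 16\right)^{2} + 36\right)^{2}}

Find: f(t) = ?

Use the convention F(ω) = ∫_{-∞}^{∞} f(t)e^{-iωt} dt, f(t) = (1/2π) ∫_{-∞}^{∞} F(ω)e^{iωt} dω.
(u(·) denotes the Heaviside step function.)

f(t) = 4 t e^{- \frac{16 t}{3}} \cos{\left(2 t \right)} u\left(t\right)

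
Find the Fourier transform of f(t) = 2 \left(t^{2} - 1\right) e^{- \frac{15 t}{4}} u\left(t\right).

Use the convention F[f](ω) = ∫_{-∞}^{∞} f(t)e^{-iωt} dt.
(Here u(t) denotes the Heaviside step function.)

F(ω) = \frac{8 \left(128 i \omega - \left(4 i \omega + 15\right)^{3} + 480\right)}{\left(4 i \omega + 15\right)^{4}}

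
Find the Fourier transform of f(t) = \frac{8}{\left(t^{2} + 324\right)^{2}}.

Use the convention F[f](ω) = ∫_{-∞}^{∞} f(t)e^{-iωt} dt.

F(ω) = \frac{\pi \left(18 \left|{\omega}\right| + 1\right) e^{- 18 \left|{\omega}\right|}}{1458}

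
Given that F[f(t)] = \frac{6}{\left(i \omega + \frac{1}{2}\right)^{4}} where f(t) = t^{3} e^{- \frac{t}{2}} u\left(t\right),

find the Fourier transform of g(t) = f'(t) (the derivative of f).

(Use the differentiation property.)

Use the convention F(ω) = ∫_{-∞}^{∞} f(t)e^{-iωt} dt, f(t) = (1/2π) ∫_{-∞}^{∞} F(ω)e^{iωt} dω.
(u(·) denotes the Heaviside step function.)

F[g](ω) = \frac{96 i \omega}{\left(2 i \omega + 1\right)^{4}}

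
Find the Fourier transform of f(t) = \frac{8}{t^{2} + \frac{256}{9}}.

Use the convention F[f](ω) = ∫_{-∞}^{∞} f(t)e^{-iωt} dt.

F(ω) = \frac{3 \pi e^{- \frac{16 \left|{\omega}\right|}{3}}}{2}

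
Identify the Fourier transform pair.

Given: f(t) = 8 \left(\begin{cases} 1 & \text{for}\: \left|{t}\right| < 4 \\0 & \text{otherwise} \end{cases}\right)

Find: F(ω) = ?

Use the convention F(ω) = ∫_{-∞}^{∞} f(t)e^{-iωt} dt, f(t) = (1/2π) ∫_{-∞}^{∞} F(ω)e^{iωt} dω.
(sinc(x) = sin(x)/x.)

F(ω) = 64 \operatorname{sinc}{\left(4 \omega \right)}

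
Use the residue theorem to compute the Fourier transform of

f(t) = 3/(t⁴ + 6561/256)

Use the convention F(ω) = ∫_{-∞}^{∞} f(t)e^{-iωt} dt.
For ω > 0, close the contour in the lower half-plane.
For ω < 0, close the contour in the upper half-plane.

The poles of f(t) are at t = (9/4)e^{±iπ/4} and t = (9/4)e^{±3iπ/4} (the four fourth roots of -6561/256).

Let g(z) = f(z)e^{-iωz}; for large |z| the factor e^{-iωz} decays in the lower half-plane when ω > 0 and in the upper half-plane when ω < 0.

Case ω > 0 (lower half-plane, clockwise contour ⇒ F(ω) = -2πi·ΣRes):
  Res_{z = - \frac{9 \sqrt{2}}{8} - \frac{9 \sqrt{2} i}{8}} g(z) = \frac{8 \sqrt{2} \left(1 + i\right) e^{\frac{9 \sqrt{2} \omega \left(-1 + i\right)}{8}}}{243}
  Res_{z = \frac{9 \sqrt{2}}{8} - \frac{9 \sqrt{2} i}{8}} g(z) = \frac{8 \sqrt{2} \left(-1 + i\right) e^{- \frac{9 \sqrt{2} \omega \left(1 + i\right)}{8}}}{243}
  F(ω) = -2πi·ΣRes = \frac{16 \sqrt{2} \pi \left(\left(1 - i\right) e^{\frac{9 \sqrt{2} i \omega}{4}} + 1 + i\right) e^{- \frac{9 \sqrt{2} \omega \left(1 + i\right)}{8}}}{243} = \frac{64 \pi e^{- \frac{9 \sqrt{2} \omega}{8}} \sin{\left(\frac{9 \sqrt{2} \omega}{8} + \frac{\pi}{4} \right)}}{243}

Case ω < 0 (upper half-plane, counterclockwise contour ⇒ F(ω) = +2πi·ΣRes):
  Res_{z = \frac{9 \sqrt{2}}{8} + \frac{9 \sqrt{2} i}{8}} g(z) = - \frac{8 \sqrt{2} \left(1 + i\right) e^{\frac{9 \sqrt{2} \omega \left(1 - i\right)}{8}}}{243}
  Res_{z = - \frac{9 \sqrt{2}}{8} + \frac{9 \sqrt{2} i}{8}} g(z) = \frac{8 \sqrt{2} \left(1 - i\right) e^{\frac{9 \sqrt{2} \omega \left(1 + i\right)}{8}}}{243}
  F(ω) = 2πi·ΣRes = - \frac{16 \sqrt{2} i \pi \left(\left(1 + i\right) e^{\frac{9 \sqrt{2} \omega \left(1 - i\right)}{8}} - \left(1 - i\right) e^{\frac{9 \sqrt{2} \omega \left(1 + i\right)}{8}}\right)}{243} = \frac{64 \pi e^{\frac{9 \sqrt{2} \omega}{8}} \cos{\left(\frac{9 \sqrt{2} \omega}{8} + \frac{\pi}{4} \right)}}{243}

Both cases combine into a single formula in |ω|:

F(ω) = \frac{64 \pi e^{- \frac{9 \sqrt{2} \left|{\omega}\right|}{8}} \sin{\left(\frac{9 \sqrt{2} \left|{\omega}\right|}{8} + \frac{\pi}{4} \right)}}{243}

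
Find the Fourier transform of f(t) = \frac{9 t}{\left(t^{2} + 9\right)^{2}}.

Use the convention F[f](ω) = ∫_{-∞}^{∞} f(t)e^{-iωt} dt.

F(ω) = - \frac{3 i \pi \omega e^{- 3 \left|{\omega}\right|}}{2}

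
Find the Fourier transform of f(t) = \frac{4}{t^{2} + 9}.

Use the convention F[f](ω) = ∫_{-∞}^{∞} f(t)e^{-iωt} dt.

F(ω) = \frac{4 \pi e^{- 3 \left|{\omega}\right|}}{3}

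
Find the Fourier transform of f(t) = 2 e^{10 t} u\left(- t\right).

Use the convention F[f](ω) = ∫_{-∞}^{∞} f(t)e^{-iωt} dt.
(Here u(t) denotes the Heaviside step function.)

F(ω) = - \frac{2}{i \omega - 10}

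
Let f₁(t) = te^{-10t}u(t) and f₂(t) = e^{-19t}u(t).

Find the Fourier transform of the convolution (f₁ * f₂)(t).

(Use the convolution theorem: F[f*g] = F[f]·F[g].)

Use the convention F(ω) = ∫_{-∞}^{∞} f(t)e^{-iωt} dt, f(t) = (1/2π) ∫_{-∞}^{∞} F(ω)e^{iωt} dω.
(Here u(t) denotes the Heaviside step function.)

F[f₁*f₂](ω) = \frac{1}{\left(i \omega + 10\right)^{2} \left(i \omega + 19\right)}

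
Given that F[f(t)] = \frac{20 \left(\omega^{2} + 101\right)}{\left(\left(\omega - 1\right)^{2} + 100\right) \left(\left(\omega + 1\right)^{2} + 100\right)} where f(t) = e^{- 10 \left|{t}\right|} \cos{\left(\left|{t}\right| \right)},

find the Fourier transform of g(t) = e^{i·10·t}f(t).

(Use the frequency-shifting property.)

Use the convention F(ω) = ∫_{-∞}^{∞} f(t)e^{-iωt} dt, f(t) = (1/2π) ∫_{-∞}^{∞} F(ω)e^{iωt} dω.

F[g](ω) = \frac{20 \left(\left(\omega - 10\right)^{2} + 101\right)}{\left(\left(\omega - 11\right)^{2} + 100\right) \left(\left(\omega - 9\right)^{2} + 100\right)}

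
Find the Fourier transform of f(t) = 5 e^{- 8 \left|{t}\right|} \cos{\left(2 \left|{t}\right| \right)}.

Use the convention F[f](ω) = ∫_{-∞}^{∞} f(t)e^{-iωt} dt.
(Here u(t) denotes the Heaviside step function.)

F(ω) = \frac{80 \left(\omega^{2} + 68\right)}{\omega^{4} + 120 \omega^{2} + 4624}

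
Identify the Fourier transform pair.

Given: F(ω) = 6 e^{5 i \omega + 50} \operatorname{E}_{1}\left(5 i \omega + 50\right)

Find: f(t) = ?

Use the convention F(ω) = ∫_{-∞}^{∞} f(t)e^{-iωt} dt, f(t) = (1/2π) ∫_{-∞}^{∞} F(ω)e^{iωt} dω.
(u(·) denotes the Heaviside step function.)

f(t) = \frac{6 e^{- 10 t} u\left(t\right)}{t + 5}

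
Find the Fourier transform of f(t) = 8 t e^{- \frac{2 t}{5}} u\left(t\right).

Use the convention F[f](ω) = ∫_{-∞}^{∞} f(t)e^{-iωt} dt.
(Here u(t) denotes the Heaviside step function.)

F(ω) = \frac{200}{\left(5 i \omega + 2\right)^{2}}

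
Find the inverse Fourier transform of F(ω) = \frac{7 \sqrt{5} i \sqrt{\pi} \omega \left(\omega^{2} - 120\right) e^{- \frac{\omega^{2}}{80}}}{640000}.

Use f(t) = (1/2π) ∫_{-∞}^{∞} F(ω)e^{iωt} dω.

f(t) = 7 t^{3} e^{- 20 t^{2}}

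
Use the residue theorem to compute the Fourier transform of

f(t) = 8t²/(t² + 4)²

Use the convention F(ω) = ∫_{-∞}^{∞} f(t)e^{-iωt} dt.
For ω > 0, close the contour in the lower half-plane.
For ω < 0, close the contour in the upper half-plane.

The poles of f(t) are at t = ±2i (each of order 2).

Let g(z) = f(z)e^{-iωz}; for large |z| the factor e^{-iωz} decays in the lower half-plane when ω > 0 and in the upper half-plane when ω < 0.

Case ω > 0 (lower half-plane, clockwise contour ⇒ F(ω) = -2πi·ΣRes):
  Res_{z = - 2 i} g(z) = i \left(1 - 2 \omega\right) e^{- 2 \omega} (pole of order 2)
  F(ω) = -2πi·ΣRes = 2 \pi \left(1 - 2 \omega\right) e^{- 2 \omega}

Case ω < 0 (upper half-plane, counterclockwise contour ⇒ F(ω) = +2πi·ΣRes):
  Res_{z = 2 i} g(z) = i \left(- 2 \omega - 1\right) e^{2 \omega} (pole of order 2)
  F(ω) = 2πi·ΣRes = 2 \pi \left(2 \omega + 1\right) e^{2 \omega}

Both cases combine into a single formula in |ω|:

F(ω) = 2 \pi \left(1 - 2 \left|{\omega}\right|\right) e^{- 2 \left|{\omega}\right|}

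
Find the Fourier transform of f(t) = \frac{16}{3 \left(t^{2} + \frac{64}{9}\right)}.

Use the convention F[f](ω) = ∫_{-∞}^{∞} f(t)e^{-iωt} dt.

F(ω) = 2 \pi e^{- \frac{8 \left|{\omega}\right|}{3}}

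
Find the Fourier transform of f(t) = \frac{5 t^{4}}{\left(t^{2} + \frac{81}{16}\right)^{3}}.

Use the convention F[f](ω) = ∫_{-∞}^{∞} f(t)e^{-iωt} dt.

F(ω) = \frac{5 \pi \left(27 \omega^{2} - 60 \left|{\omega}\right| + 16\right) e^{- \frac{9 \left|{\omega}\right|}{4}}}{96}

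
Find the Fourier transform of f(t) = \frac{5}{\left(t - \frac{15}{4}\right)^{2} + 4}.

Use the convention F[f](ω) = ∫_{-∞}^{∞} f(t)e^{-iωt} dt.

F(ω) = \frac{5 \pi e^{- \frac{15 i \omega}{4} - 2 \left|{\omega}\right|}}{2}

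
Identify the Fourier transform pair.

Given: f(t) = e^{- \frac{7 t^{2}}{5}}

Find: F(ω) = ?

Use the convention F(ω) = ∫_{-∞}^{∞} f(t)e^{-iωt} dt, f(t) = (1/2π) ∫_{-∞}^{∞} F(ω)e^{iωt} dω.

F(ω) = \frac{\sqrt{35} \sqrt{\pi} e^{- \frac{5 \omega^{2}}{28}}}{7}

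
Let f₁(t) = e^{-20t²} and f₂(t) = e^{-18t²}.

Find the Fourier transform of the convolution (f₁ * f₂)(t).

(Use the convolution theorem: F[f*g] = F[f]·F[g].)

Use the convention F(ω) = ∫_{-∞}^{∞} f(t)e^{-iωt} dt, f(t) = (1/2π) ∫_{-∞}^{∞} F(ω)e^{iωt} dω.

F[f₁*f₂](ω) = \frac{\sqrt{10} \pi e^{- \frac{19 \omega^{2}}{720}}}{60}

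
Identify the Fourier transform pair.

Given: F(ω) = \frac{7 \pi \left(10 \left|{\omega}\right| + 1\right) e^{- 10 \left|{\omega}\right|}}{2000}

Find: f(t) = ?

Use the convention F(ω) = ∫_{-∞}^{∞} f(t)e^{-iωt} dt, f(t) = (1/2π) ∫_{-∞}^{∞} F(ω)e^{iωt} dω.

f(t) = \frac{7}{\left(t^{2} + 100\right)^{2}}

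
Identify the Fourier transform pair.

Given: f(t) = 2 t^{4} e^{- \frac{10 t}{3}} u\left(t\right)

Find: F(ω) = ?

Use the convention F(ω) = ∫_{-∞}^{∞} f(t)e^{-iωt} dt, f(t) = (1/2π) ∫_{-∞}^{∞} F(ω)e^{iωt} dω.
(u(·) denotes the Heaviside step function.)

F(ω) = \frac{11664}{\left(3 i \omega + 10\right)^{5}}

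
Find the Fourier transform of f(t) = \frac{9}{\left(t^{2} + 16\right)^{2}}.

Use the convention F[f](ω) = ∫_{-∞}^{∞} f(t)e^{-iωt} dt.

F(ω) = \frac{9 \pi \left(4 \left|{\omega}\right| + 1\right) e^{- 4 \left|{\omega}\right|}}{128}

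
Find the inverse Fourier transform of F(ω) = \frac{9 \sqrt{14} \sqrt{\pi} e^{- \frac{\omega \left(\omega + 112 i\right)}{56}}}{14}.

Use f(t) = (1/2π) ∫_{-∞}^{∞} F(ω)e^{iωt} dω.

f(t) = 9 e^{- 14 \left(t - 2\right)^{2}}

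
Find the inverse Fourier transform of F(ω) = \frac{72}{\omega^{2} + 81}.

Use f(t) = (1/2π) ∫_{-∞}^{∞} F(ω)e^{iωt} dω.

f(t) = 4 e^{- 9 \left|{t}\right|}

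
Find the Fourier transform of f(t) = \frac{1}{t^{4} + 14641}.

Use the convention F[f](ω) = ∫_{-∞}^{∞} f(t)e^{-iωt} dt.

F(ω) = \frac{\pi e^{- \frac{11 \sqrt{2} \left|{\omega}\right|}{2}} \sin{\left(\frac{11 \sqrt{2} \left|{\omega}\right|}{2} + \frac{\pi}{4} \right)}}{1331}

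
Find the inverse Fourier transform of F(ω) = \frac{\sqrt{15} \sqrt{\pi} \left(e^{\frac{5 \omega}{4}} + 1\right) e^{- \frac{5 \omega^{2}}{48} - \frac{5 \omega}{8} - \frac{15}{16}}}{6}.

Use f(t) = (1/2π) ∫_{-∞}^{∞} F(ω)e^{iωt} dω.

f(t) = 2 e^{- \frac{12 t^{2}}{5}} \cos{\left(3 t \right)}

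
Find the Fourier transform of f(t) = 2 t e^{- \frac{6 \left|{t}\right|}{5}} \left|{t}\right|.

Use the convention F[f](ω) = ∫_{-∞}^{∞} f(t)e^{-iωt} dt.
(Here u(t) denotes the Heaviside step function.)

F(ω) = \frac{5000 i \omega \left(25 \omega^{2} - 108\right)}{\left(25 \omega^{2} + 36\right)^{3}}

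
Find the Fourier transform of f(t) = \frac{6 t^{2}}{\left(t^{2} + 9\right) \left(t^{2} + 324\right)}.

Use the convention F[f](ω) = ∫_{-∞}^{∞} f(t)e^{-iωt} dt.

F(ω) = \frac{2 \pi \left(6 - e^{15 \left|{\omega}\right|}\right) e^{- 18 \left|{\omega}\right|}}{35}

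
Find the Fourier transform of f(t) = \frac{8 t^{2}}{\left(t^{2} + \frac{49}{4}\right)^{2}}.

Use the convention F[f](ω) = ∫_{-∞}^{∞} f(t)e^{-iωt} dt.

F(ω) = \frac{4 \pi \left(2 - 7 \left|{\omega}\right|\right) e^{- \frac{7 \left|{\omega}\right|}{2}}}{7}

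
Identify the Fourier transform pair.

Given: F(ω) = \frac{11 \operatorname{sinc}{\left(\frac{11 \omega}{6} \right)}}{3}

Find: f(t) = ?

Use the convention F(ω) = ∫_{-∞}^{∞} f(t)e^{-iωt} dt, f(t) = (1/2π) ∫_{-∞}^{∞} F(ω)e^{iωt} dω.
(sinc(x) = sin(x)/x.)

f(t) = \begin{cases} 1 & \text{for}\: \left|{t}\right| < \frac{11}{6} \\0 & \text{otherwise} \end{cases}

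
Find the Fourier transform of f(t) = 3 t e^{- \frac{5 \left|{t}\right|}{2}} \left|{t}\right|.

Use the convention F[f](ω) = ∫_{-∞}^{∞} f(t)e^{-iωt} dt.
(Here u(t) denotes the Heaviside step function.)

F(ω) = \frac{192 i \omega \left(4 \omega^{2} - 75\right)}{\left(4 \omega^{2} + 25\right)^{3}}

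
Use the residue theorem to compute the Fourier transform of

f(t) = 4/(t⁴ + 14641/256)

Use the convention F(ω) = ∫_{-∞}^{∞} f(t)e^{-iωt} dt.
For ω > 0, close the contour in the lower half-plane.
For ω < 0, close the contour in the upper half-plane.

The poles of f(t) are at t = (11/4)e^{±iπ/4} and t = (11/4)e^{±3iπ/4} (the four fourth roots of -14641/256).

Let g(z) = f(z)e^{-iωz}; for large |z| the factor e^{-iωz} decays in the lower half-plane when ω > 0 and in the upper half-plane when ω < 0.

Case ω > 0 (lower half-plane, clockwise contour ⇒ F(ω) = -2πi·ΣRes):
  Res_{z = - \frac{11 \sqrt{2}}{8} - \frac{11 \sqrt{2} i}{8}} g(z) = \frac{32 \sqrt{2} \left(1 + i\right) e^{\frac{11 \sqrt{2} \omega \left(-1 + i\right)}{8}}}{1331}
  Res_{z = \frac{11 \sqrt{2}}{8} - \frac{11 \sqrt{2} i}{8}} g(z) = \frac{32 \sqrt{2} \left(-1 + i\right) e^{- \frac{11 \sqrt{2} \omega \left(1 + i\right)}{8}}}{1331}
  F(ω) = -2πi·ΣRes = \frac{64 \sqrt{2} \pi \left(\left(1 - i\right) e^{\frac{11 \sqrt{2} i \omega}{4}} + 1 + i\right) e^{- \frac{11 \sqrt{2} \omega \left(1 + i\right)}{8}}}{1331} = \frac{256 \pi e^{- \frac{11 \sqrt{2} \omega}{8}} \sin{\left(\frac{11 \sqrt{2} \omega}{8} + \frac{\pi}{4} \right)}}{1331}

Case ω < 0 (upper half-plane, counterclockwise contour ⇒ F(ω) = +2πi·ΣRes):
  Res_{z = \frac{11 \sqrt{2}}{8} + \frac{11 \sqrt{2} i}{8}} g(z) = - \frac{32 \sqrt{2} \left(1 + i\right) e^{\frac{11 \sqrt{2} \omega \left(1 - i\right)}{8}}}{1331}
  Res_{z = - \frac{11 \sqrt{2}}{8} + \frac{11 \sqrt{2} i}{8}} g(z) = \frac{32 \sqrt{2} \left(1 - i\right) e^{\frac{11 \sqrt{2} \omega \left(1 + i\right)}{8}}}{1331}
  F(ω) = 2πi·ΣRes = - \frac{64 \sqrt{2} i \pi \left(\left(1 + i\right) e^{\frac{11 \sqrt{2} \omega \left(1 - i\right)}{8}} - \left(1 - i\right) e^{\frac{11 \sqrt{2} \omega \left(1 + i\right)}{8}}\right)}{1331} = \frac{256 \pi e^{\frac{11 \sqrt{2} \omega}{8}} \cos{\left(\frac{11 \sqrt{2} \omega}{8} + \frac{\pi}{4} \right)}}{1331}

Both cases combine into a single formula in |ω|:

F(ω) = \frac{256 \pi e^{- \frac{11 \sqrt{2} \left|{\omega}\right|}{8}} \sin{\left(\frac{11 \sqrt{2} \left|{\omega}\right|}{8} + \frac{\pi}{4} \right)}}{1331}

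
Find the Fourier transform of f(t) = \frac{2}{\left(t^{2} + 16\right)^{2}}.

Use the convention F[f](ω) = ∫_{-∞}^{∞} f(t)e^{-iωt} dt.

F(ω) = \frac{\pi \left(4 \left|{\omega}\right| + 1\right) e^{- 4 \left|{\omega}\right|}}{64}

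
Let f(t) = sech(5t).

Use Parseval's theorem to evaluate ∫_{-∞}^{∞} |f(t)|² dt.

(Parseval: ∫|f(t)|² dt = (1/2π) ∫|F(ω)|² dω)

∫|f(t)|² dt = \frac{2}{5}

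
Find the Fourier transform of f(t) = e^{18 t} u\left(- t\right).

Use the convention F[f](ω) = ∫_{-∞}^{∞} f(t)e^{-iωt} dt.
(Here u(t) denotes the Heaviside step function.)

F(ω) = \frac{i}{\omega + 18 i}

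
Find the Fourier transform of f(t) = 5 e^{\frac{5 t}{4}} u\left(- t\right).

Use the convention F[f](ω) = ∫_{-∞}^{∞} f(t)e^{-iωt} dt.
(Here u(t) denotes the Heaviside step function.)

F(ω) = - \frac{20}{4 i \omega - 5}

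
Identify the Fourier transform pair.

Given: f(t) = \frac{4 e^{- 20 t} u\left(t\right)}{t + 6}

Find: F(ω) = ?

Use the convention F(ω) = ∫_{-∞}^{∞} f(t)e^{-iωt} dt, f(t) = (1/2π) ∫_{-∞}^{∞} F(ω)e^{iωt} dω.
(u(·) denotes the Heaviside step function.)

F(ω) = 4 e^{6 i \omega + 120} \operatorname{E}_{1}\left(6 i \omega + 120\right)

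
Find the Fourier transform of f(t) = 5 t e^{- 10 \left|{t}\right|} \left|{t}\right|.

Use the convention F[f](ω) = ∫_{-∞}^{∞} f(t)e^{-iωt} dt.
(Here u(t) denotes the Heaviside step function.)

F(ω) = \frac{20 i \omega \left(\omega^{2} - 300\right)}{\left(\omega^{2} + 100\right)^{3}}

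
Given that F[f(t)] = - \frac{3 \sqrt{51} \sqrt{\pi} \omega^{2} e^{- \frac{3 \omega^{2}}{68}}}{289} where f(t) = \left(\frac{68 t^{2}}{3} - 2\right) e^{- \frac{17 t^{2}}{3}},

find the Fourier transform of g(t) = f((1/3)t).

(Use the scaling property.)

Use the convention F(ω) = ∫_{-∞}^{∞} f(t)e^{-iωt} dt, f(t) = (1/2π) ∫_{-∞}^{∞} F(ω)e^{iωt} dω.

F[g](ω) = - \frac{81 \sqrt{51} \sqrt{\pi} \omega^{2} e^{- \frac{27 \omega^{2}}{68}}}{289}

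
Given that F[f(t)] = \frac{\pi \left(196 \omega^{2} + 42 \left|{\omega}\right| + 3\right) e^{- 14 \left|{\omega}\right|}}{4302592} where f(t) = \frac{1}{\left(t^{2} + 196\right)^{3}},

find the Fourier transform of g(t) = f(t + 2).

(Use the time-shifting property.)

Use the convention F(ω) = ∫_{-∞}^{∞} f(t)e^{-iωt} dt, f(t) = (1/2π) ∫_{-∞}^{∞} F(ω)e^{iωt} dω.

F[g](ω) = \frac{\pi \left(196 \omega^{2} + 42 \left|{\omega}\right| + 3\right) e^{2 i \omega - 14 \left|{\omega}\right|}}{4302592}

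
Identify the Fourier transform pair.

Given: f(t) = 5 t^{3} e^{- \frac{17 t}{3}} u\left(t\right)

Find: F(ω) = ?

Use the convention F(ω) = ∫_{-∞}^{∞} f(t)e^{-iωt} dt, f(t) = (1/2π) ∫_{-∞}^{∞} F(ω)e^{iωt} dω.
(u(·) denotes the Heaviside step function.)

F(ω) = \frac{2430}{\left(3 i \omega + 17\right)^{4}}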